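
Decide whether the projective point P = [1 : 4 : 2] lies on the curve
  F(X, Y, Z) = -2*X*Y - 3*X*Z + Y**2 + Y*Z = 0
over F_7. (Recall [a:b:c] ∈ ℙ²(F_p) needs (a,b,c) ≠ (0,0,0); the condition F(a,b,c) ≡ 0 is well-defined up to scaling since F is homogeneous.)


F(1,4,2) ≡ 3 (mod 7); P is NOT on the curve.

Evaluate F(1, 4, 2) term-by-term (mod 7).
  -2*X*Y ↦ -2·1·4·1 = -8
  -3*X*Z ↦ -3·1·1·2 = -6
  Y**2 ↦ 1·1·16·1 = 16
  Y*Z ↦ 1·1·4·2 = 8
Sum: F(1, 4, 2) = (-8) + (-6) + (16) + (8) = 10.
Reducing mod 7: 10 ≡ 3 (mod 7).
Since F(a, b, c) ≡ 3 ≠ 0 (mod 7), P does NOT lie on the curve.


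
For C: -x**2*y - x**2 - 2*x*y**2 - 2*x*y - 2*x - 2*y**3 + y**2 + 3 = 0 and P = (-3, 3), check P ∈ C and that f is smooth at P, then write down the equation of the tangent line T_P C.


Tangent line at P: -2*x - 15*y + 39 = 0.

Step 1: f(-3, 3) = 0, so P lies on C.
Step 2: partial derivatives
  f_x(x, y) = -2*x*y - 2*x - 2*y**2 - 2*y - 2, f_y(x, y) = -x**2 - 4*x*y - 2*x - 6*y**2 + 2*y.
  f_x(P) = -2, f_y(P) = -15 (gradient nonzero, so P is smooth).
Step 3: tangent line at P: -2·(x − -3) + -15·(y − 3) = 0.
Expanding: -2*x - 15*y + 39 = 0.


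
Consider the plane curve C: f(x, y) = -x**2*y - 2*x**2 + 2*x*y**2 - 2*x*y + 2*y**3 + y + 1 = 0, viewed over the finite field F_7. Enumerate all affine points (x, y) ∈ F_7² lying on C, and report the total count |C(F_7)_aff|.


Affine F_7-points: {(0, 4), (2, 0), (2, 5), (3, 3), (4, 4), (5, 0), (5, 3), (5, 6), (6, 6)}; count = 9.

For each of the 49 pairs (x, y) ∈ F_7², evaluate f(x, y) mod 7. Record the zeros.
  x = 0: [0↦1, 1↦4, 2↦5, 3↦2, 4↦0, 5↦4, 6↦5]  zeros at y ∈ {4}
  x = 1: [0↦6, 1↦1, 2↦5, 3↦2, 4↦4, 5↦2, 6↦1]  zeros at y ∈ ∅
  x = 2: [0↦0, 1↦6, 2↦4, 3↦6, 4↦3, 5↦0, 6↦2]  zeros at y ∈ {0, 5}
  x = 3: [0↦4, 1↦5, 2↦2, 3↦0, 4↦4, 5↦5, 6↦1]  zeros at y ∈ {3}
  x = 4: [0↦4, 1↦5, 2↦6, 3↦5, 4↦0, 5↦3, 6↦5]  zeros at y ∈ {4}
  x = 5: [0↦0, 1↦6, 2↦2, 3↦0, 4↦5, 5↦1, 6↦0]  zeros at y ∈ {0, 3, 6}
  x = 6: [0↦6, 1↦1, 2↦4, 3↦6, 4↦5, 5↦6, 6↦0]  zeros at y ∈ {6}
Collecting zeros: affine points = {(0, 4), (2, 0), (2, 5), (3, 3), (4, 4), (5, 0), (5, 3), (5, 6), (6, 6)}.
Total count |C(F_7)_aff| = 9.


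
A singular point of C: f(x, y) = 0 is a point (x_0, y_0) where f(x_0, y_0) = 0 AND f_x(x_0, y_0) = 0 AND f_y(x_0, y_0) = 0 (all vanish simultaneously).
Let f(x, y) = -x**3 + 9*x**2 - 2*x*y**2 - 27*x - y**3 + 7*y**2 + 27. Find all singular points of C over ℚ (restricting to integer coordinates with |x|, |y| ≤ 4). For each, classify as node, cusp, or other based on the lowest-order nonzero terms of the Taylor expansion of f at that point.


Singular points: {(3, 0)}; classification: cusp.

Compute partial derivatives:
  f_x = -3*x**2 + 18*x - 2*y**2 - 27.
  f_y = -4*x*y - 3*y**2 + 14*y.
Scan x_0 ∈ {−4, ..., 4}. For each x_0, f_y(x_0, y) is a polynomial in y; find its integer roots y ∈ {−4, ..., 4}, then test f_x and f at those candidates.
  x = -4: f_y(-4, y) = -3*y**2 + 30*y; vanishes at y ∈ {0}. (-4, 0): f_x = -147 ≠ 0.
  x = -3: f_y(-3, y) = -3*y**2 + 26*y; vanishes at y ∈ {0}. (-3, 0): f_x = -108 ≠ 0.
  x = -2: f_y(-2, y) = -3*y**2 + 22*y; vanishes at y ∈ {0}. (-2, 0): f_x = -75 ≠ 0.
  x = -1: f_y(-1, y) = -3*y**2 + 18*y; vanishes at y ∈ {0}. (-1, 0): f_x = -48 ≠ 0.
  x = 0: f_y(0, y) = -3*y**2 + 14*y; vanishes at y ∈ {0}. (0, 0): f_x = -27 ≠ 0.
  x = 1: f_y(1, y) = -3*y**2 + 10*y; vanishes at y ∈ {0}. (1, 0): f_x = -12 ≠ 0.
  x = 2: f_y(2, y) = -3*y**2 + 6*y; vanishes at y ∈ {0, 2}. (2, 0): f_x = -3 ≠ 0; (2, 2): f_x = -11 ≠ 0.
  x = 3: f_y(3, y) = -3*y**2 + 2*y; vanishes at y ∈ {0}. (3, 0): f_x = 0, f = 0 — SINGULAR.
  x = 4: f_y(4, y) = -3*y**2 - 2*y; vanishes at y ∈ {0}. (4, 0): f_x = -3 ≠ 0.
Only singular point on the grid: (3, 0).
Classify: substitute x = 3 + u, y = 0 + v and expand: f = -u**3 - 2*u*v**2 - v**3 + v**2.
No constant or linear terms (consistent with a singular point). Quadratic part: v**2. Cubic part: -u**3 - 2*u*v**2 - v**3.
The quadratic part v**2 is a perfect square, so there is a single (double) tangent line v = 0, i.e. y = 0. Restricting the cubic part to that line (v = 0) leaves -u**3 ≠ 0, so f is not divisible by v and the branch is v² ≈ u**3 to lowest order — this is a cusp.
Classification: cusp.


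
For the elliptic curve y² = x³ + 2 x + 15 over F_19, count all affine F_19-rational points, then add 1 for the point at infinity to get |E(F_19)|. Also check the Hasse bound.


Affine points = {(4, 7), (4, 12), (5, 6), (5, 13), (7, 7), (7, 12), (8, 7), (8, 12), (10, 3), (10, 16), (11, 0), (12, 0), (15, 0), (16, 1), (16, 18)}; affine count = 15; |E(F_19)| = 16.

Discriminant check: Δ ∝ 4a³ + 27b² = 4·2³ + 27·15² = 4·8 + 27·225 ≡ 8 (mod 19). Nonzero ⇒ E is nonsingular.
For each x ∈ F_19, compute rhs = x³ + 2·x + 15 mod 19, then count y ∈ F_19 with y² ≡ rhs.
  x = 0: rhs = 15, matching y values: none (0 points).
  x = 1: rhs = 18, matching y values: none (0 points).
  x = 2: rhs = 8, matching y values: none (0 points).
  x = 3: rhs = 10, matching y values: none (0 points).
  x = 4: rhs = 11, matching y values: 7, 12 (2 points).
  x = 5: rhs = 17, matching y values: 6, 13 (2 points).
  x = 6: rhs = 15, matching y values: none (0 points).
  x = 7: rhs = 11, matching y values: 7, 12 (2 points).
  x = 8: rhs = 11, matching y values: 7, 12 (2 points).
  x = 9: rhs = 2, matching y values: none (0 points).
  x = 10: rhs = 9, matching y values: 3, 16 (2 points).
  x = 11: rhs = 0, matching y values: 0 (1 points).
  x = 12: rhs = 0, matching y values: 0 (1 points).
  x = 13: rhs = 15, matching y values: none (0 points).
  x = 14: rhs = 13, matching y values: none (0 points).
  x = 15: rhs = 0, matching y values: 0 (1 points).
  x = 16: rhs = 1, matching y values: 1, 18 (2 points).
  x = 17: rhs = 3, matching y values: none (0 points).
  x = 18: rhs = 12, matching y values: none (0 points).
Total affine count: 15.
Full point count |E(F_19)| = 15 + 1 = 16.
Hasse bound: |16 − (19+1)| = |-4| = 4 ≤ 2√19 ≈ 8.7178 ✓.


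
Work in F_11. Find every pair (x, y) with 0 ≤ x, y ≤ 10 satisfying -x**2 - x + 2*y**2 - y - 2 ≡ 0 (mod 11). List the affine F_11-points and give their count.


Affine F_11-points: {(1, 3), (3, 7), (3, 10), (4, 0), (4, 6), (5, 8), (5, 9), (6, 0), (6, 6), (7, 7), (7, 10), (9, 3)}; count = 12.

For each of the 121 pairs (x, y) ∈ F_11², evaluate f(x, y) mod 11. Record the zeros.
  x = 0: [0↦9, 1↦10, 2↦4, 3↦2, 4↦4, 5↦10, 6↦9, 7↦1, 8↦8, 9↦8, 10↦1]  zeros at y ∈ ∅
  x = 1: [0↦7, 1↦8, 2↦2, 3↦0, 4↦2, 5↦8, 6↦7, 7↦10, 8↦6, 9↦6, 10↦10]  zeros at y ∈ {3}
  x = 2: [0↦3, 1↦4, 2↦9, 3↦7, 4↦9, 5↦4, 6↦3, 7↦6, 8↦2, 9↦2, 10↦6]  zeros at y ∈ ∅
  x = 3: [0↦8, 1↦9, 2↦3, 3↦1, 4↦3, 5↦9, 6↦8, 7↦0, 8↦7, 9↦7, 10↦0]  zeros at y ∈ {7, 10}
  x = 4: [0↦0, 1↦1, 2↦6, 3↦4, 4↦6, 5↦1, 6↦0, 7↦3, 8↦10, 9↦10, 10↦3]  zeros at y ∈ {0, 6}
  x = 5: [0↦1, 1↦2, 2↦7, 3↦5, 4↦7, 5↦2, 6↦1, 7↦4, 8↦0, 9↦0, 10↦4]  zeros at y ∈ {8, 9}
  x = 6: [0↦0, 1↦1, 2↦6, 3↦4, 4↦6, 5↦1, 6↦0, 7↦3, 8↦10, 9↦10, 10↦3]  zeros at y ∈ {0, 6}
  x = 7: [0↦8, 1↦9, 2↦3, 3↦1, 4↦3, 5↦9, 6↦8, 7↦0, 8↦7, 9↦7, 10↦0]  zeros at y ∈ {7, 10}
  x = 8: [0↦3, 1↦4, 2↦9, 3↦7, 4↦9, 5↦4, 6↦3, 7↦6, 8↦2, 9↦2, 10↦6]  zeros at y ∈ ∅
  x = 9: [0↦7, 1↦8, 2↦2, 3↦0, 4↦2, 5↦8, 6↦7, 7↦10, 8↦6, 9↦6, 10↦10]  zeros at y ∈ {3}
  x = 10: [0↦9, 1↦10, 2↦4, 3↦2, 4↦4, 5↦10, 6↦9, 7↦1, 8↦8, 9↦8, 10↦1]  zeros at y ∈ ∅
Collecting zeros: affine points = {(1, 3), (3, 7), (3, 10), (4, 0), (4, 6), (5, 8), (5, 9), (6, 0), (6, 6), (7, 7), (7, 10), (9, 3)}.
Total count |C(F_11)_aff| = 12.


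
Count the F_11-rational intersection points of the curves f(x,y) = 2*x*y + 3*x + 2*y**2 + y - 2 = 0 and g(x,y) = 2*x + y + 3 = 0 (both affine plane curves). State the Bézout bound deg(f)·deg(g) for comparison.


Common zeros: ∅; count = 0; Bézout bound = 2.

deg(f) = 2, deg(g) = 1, so Bézout bound = 2.
Scan x ∈ F_11. For each x, list the y ∈ F_11 with f(x, y) ≡ 0 and those with g(x, y) ≡ 0 (mod 11); the common zeros in that column are the intersection.
  x = 0: f ≡ 0 at y ∈ ∅; g ≡ 0 at y ∈ {8}; common: ∅.
  x = 1: f ≡ 0 at y ∈ {5, 10}; g ≡ 0 at y ∈ {6}; common: ∅.
  x = 2: f ≡ 0 at y ∈ {1, 2}; g ≡ 0 at y ∈ {4}; common: ∅.
  x = 3: f ≡ 0 at y ∈ {6, 7}; g ≡ 0 at y ∈ {2}; common: ∅.
  x = 4: f ≡ 0 at y ∈ {3, 9}; g ≡ 0 at y ∈ {0}; common: ∅.
  x = 5: f ≡ 0 at y ∈ ∅; g ≡ 0 at y ∈ {9}; common: ∅.
  x = 6: f ≡ 0 at y ∈ ∅; g ≡ 0 at y ∈ {7}; common: ∅.
  x = 7: f ≡ 0 at y ∈ ∅; g ≡ 0 at y ∈ {5}; common: ∅.
  x = 8: f ≡ 0 at y ∈ {0, 8}; g ≡ 0 at y ∈ {3}; common: ∅.
  x = 9: f ≡ 0 at y ∈ ∅; g ≡ 0 at y ∈ {1}; common: ∅.
  x = 10: f ≡ 0 at y ∈ ∅; g ≡ 0 at y ∈ {10}; common: ∅.
Collecting: common zeros = ∅, so the count is 0.
Comparison with the Bézout bound: 0 ≤ 2 = deg(f)·deg(g), as expected for curves with no common component (the affine F_11-count falls short of the bound because intersections may lie at infinity, over extension fields, or carry multiplicity).


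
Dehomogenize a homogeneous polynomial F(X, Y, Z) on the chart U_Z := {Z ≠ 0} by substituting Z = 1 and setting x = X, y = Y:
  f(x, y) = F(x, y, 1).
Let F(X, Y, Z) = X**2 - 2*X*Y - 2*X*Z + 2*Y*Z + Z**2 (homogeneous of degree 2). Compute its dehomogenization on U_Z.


f(x, y) = x**2 - 2*x*y - 2*x + 2*y + 1

On U_Z we set Z = 1. Each monomial c·X^i·Y^j·Z^k in F becomes c·x^i·y^j·1^k = c·x^i·y^j.
Substituting Z = 1: F(X, Y, 1) = x**2 - 2*x*y - 2*x + 2*y + 1.
Note: deg(f) ≤ deg(F) = 2; strict inequality happens when F is divisible by Z (lost terms).


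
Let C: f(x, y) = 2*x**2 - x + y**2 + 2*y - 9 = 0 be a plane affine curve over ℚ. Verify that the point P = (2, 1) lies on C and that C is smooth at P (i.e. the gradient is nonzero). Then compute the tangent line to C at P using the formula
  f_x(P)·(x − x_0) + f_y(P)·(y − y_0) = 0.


Tangent line at P: 7*x + 4*y - 18 = 0.

Step 1: f(2, 1) = 0, so P lies on C.
Step 2: partial derivatives
  f_x(x, y) = 4*x - 1, f_y(x, y) = 2*y + 2.
  f_x(P) = 7, f_y(P) = 4 (gradient nonzero, so P is smooth).
Step 3: tangent line at P: 7·(x − 2) + 4·(y − 1) = 0.
Expanding: 7*x + 4*y - 18 = 0.


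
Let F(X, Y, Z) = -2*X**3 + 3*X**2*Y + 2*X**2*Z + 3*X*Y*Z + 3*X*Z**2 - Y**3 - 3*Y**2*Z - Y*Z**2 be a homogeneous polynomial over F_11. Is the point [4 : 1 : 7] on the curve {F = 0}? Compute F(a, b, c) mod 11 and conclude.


F(4,1,7) ≡ 8 (mod 11); P is NOT on the curve.

Evaluate F(4, 1, 7) term-by-term (mod 11).
  -2*X**3 ↦ -2·64·1·1 = -128
  3*X**2*Y ↦ 3·16·1·1 = 48
  2*X**2*Z ↦ 2·16·1·7 = 224
  3*X*Y*Z ↦ 3·4·1·7 = 84
  3*X*Z**2 ↦ 3·4·1·49 = 588
  -Y**3 ↦ -1·1·1·1 = -1
  -3*Y**2*Z ↦ -3·1·1·7 = -21
  -Y*Z**2 ↦ -1·1·1·49 = -49
Sum: F(4, 1, 7) = (-128) + (48) + (224) + (84) + (588) + (-1) + (-21) + (-49) = 745.
Reducing mod 11: 745 ≡ 8 (mod 11).
Since F(a, b, c) ≡ 8 ≠ 0 (mod 11), P does NOT lie on the curve.


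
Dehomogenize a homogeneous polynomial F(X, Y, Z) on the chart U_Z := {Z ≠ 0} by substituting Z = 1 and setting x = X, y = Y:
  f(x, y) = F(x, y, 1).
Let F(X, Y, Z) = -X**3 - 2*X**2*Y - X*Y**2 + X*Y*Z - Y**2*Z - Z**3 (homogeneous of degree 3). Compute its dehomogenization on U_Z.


f(x, y) = -x**3 - 2*x**2*y - x*y**2 + x*y - y**2 - 1

On U_Z we set Z = 1. Each monomial c·X^i·Y^j·Z^k in F becomes c·x^i·y^j·1^k = c·x^i·y^j.
Substituting Z = 1: F(X, Y, 1) = -x**3 - 2*x**2*y - x*y**2 + x*y - y**2 - 1.
Note: deg(f) ≤ deg(F) = 3; strict inequality happens when F is divisible by Z (lost terms).


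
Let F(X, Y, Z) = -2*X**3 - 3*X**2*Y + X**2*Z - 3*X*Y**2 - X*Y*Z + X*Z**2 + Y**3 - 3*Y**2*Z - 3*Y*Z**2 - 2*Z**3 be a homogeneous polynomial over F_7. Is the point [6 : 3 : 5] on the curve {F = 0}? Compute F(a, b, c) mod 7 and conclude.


F(6,3,5) ≡ 6 (mod 7); P is NOT on the curve.

Evaluate F(6, 3, 5) term-by-term (mod 7).
  -2*X**3 ↦ -2·216·1·1 = -432
  -3*X**2*Y ↦ -3·36·3·1 = -324
  X**2*Z ↦ 1·36·1·5 = 180
  -3*X*Y**2 ↦ -3·6·9·1 = -162
  -X*Y*Z ↦ -1·6·3·5 = -90
  X*Z**2 ↦ 1·6·1·25 = 150
  Y**3 ↦ 1·1·27·1 = 27
  -3*Y**2*Z ↦ -3·1·9·5 = -135
  -3*Y*Z**2 ↦ -3·1·3·25 = -225
  -2*Z**3 ↦ -2·1·1·125 = -250
Sum: F(6, 3, 5) = (-432) + (-324) + (180) + (-162) + (-90) + (150) + (27) + (-135) + (-225) + (-250) = -1261.
Reducing mod 7: -1261 ≡ 6 (mod 7).
Since F(a, b, c) ≡ 6 ≠ 0 (mod 7), P does NOT lie on the curve.


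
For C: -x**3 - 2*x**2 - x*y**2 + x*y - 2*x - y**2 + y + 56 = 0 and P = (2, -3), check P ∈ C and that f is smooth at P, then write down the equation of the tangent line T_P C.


Tangent line at P: -34*x + 21*y + 131 = 0.

Step 1: f(2, -3) = 0, so P lies on C.
Step 2: partial derivatives
  f_x(x, y) = -3*x**2 - 4*x - y**2 + y - 2, f_y(x, y) = -2*x*y + x - 2*y + 1.
  f_x(P) = -34, f_y(P) = 21 (gradient nonzero, so P is smooth).
Step 3: tangent line at P: -34·(x − 2) + 21·(y − -3) = 0.
Expanding: -34*x + 21*y + 131 = 0.


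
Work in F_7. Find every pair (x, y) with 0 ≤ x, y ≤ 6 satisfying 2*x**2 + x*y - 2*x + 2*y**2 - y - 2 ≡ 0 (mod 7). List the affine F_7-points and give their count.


Affine F_7-points: {(1, 1), (1, 6), (3, 1), (3, 5), (4, 3), (4, 6), (6, 3), (6, 5)}; count = 8.

For each of the 49 pairs (x, y) ∈ F_7², evaluate f(x, y) mod 7. Record the zeros.
  x = 0: [0↦5, 1↦6, 2↦4, 3↦6, 4↦5, 5↦1, 6↦1]  zeros at y ∈ ∅
  x = 1: [0↦5, 1↦0, 2↦6, 3↦2, 4↦2, 5↦6, 6↦0]  zeros at y ∈ {1, 6}
  x = 2: [0↦2, 1↦5, 2↦5, 3↦2, 4↦3, 5↦1, 6↦3]  zeros at y ∈ ∅
  x = 3: [0↦3, 1↦0, 2↦1, 3↦6, 4↦1, 5↦0, 6↦3]  zeros at y ∈ {1, 5}
  x = 4: [0↦1, 1↦6, 2↦1, 3↦0, 4↦3, 5↦3, 6↦0]  zeros at y ∈ {3, 6}
  x = 5: [0↦3, 1↦2, 2↦5, 3↦5, 4↦2, 5↦3, 6↦1]  zeros at y ∈ ∅
  x = 6: [0↦2, 1↦2, 2↦6, 3↦0, 4↦5, 5↦0, 6↦6]  zeros at y ∈ {3, 5}
Collecting zeros: affine points = {(1, 1), (1, 6), (3, 1), (3, 5), (4, 3), (4, 6), (6, 3), (6, 5)}.
Total count |C(F_7)_aff| = 8.


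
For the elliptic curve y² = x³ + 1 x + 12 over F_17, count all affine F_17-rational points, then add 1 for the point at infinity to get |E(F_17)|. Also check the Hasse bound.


Affine points = {(3, 5), (3, 12), (6, 8), (6, 9), (9, 6), (9, 11), (10, 6), (10, 11), (12, 1), (12, 16), (14, 4), (14, 13), (15, 6), (15, 11)}; affine count = 14; |E(F_17)| = 15.

Discriminant check: Δ ∝ 4a³ + 27b² = 4·1³ + 27·12² = 4·1 + 27·144 ≡ 16 (mod 17). Nonzero ⇒ E is nonsingular.
For each x ∈ F_17, compute rhs = x³ + 1·x + 12 mod 17, then count y ∈ F_17 with y² ≡ rhs.
  x = 0: rhs = 12, matching y values: none (0 points).
  x = 1: rhs = 14, matching y values: none (0 points).
  x = 2: rhs = 5, matching y values: none (0 points).
  x = 3: rhs = 8, matching y values: 5, 12 (2 points).
  x = 4: rhs = 12, matching y values: none (0 points).
  x = 5: rhs = 6, matching y values: none (0 points).
  x = 6: rhs = 13, matching y values: 8, 9 (2 points).
  x = 7: rhs = 5, matching y values: none (0 points).
  x = 8: rhs = 5, matching y values: none (0 points).
  x = 9: rhs = 2, matching y values: 6, 11 (2 points).
  x = 10: rhs = 2, matching y values: 6, 11 (2 points).
  x = 11: rhs = 11, matching y values: none (0 points).
  x = 12: rhs = 1, matching y values: 1, 16 (2 points).
  x = 13: rhs = 12, matching y values: none (0 points).
  x = 14: rhs = 16, matching y values: 4, 13 (2 points).
  x = 15: rhs = 2, matching y values: 6, 11 (2 points).
  x = 16: rhs = 10, matching y values: none (0 points).
Total affine count: 14.
Full point count |E(F_17)| = 14 + 1 = 15.
Hasse bound: |15 − (17+1)| = |-3| = 3 ≤ 2√17 ≈ 8.2462 ✓.


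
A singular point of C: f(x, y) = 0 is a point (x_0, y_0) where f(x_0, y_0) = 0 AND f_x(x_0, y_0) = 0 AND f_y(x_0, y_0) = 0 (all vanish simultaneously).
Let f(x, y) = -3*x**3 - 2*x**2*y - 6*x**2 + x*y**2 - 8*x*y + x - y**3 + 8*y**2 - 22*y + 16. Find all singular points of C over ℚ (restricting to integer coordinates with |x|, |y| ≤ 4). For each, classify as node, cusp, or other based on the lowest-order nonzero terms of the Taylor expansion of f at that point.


Singular points: {(-1, 2)}; classification: node.

Compute partial derivatives:
  f_x = -9*x**2 - 4*x*y - 12*x + y**2 - 8*y + 1.
  f_y = -2*x**2 + 2*x*y - 8*x - 3*y**2 + 16*y - 22.
Scan x_0 ∈ {−4, ..., 4}. For each x_0, f_y(x_0, y) is a polynomial in y; find its integer roots y ∈ {−4, ..., 4}, then test f_x and f at those candidates.
  x = -4: f_y(-4, y) = -3*y**2 + 8*y - 22; no integer root y with |y| ≤ 4.
  x = -3: f_y(-3, y) = -3*y**2 + 10*y - 16; no integer root y with |y| ≤ 4.
  x = -2: f_y(-2, y) = -3*y**2 + 12*y - 14; no integer root y with |y| ≤ 4.
  x = -1: f_y(-1, y) = -3*y**2 + 14*y - 16; vanishes at y ∈ {2}. (-1, 2): f_x = 0, f = 0 — SINGULAR.
  x = 0: f_y(0, y) = -3*y**2 + 16*y - 22; no integer root y with |y| ≤ 4.
  x = 1: f_y(1, y) = -3*y**2 + 18*y - 32; no integer root y with |y| ≤ 4.
  x = 2: f_y(2, y) = -3*y**2 + 20*y - 46; no integer root y with |y| ≤ 4.
  x = 3: f_y(3, y) = -3*y**2 + 22*y - 64; no integer root y with |y| ≤ 4.
  x = 4: f_y(4, y) = -3*y**2 + 24*y - 86; no integer root y with |y| ≤ 4.
Only singular point on the grid: (-1, 2).
Classify: substitute x = -1 + u, y = 2 + v and expand: f = -3*u**3 - 2*u**2*v - u**2 + u*v**2 - v**3 + v**2.
No constant or linear terms (consistent with a singular point). Quadratic part: -u**2 + v**2. Cubic part: -3*u**3 - 2*u**2*v + u*v**2 - v**3.
The quadratic part v**2 - u**2 = (v − u)(v + u) splits into two distinct linear factors, so there are two distinct tangent lines y − 2 = ±(x − -1) — this is a node (ordinary double point).
Classification: node.


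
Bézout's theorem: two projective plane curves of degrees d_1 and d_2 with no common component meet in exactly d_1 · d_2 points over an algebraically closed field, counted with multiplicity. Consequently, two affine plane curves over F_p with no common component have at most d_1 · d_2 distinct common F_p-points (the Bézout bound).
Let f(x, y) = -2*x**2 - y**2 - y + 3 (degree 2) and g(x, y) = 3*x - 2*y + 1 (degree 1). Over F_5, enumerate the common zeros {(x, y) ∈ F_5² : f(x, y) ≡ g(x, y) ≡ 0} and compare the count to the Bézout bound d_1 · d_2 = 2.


Common zeros: {(1, 2), (3, 0)}; count = 2; Bézout bound = 2.

deg(f) = 2, deg(g) = 1, so Bézout bound = 2.
Scan x ∈ F_5. For each x, list the y ∈ F_5 with f(x, y) ≡ 0 and those with g(x, y) ≡ 0 (mod 5); the common zeros in that column are the intersection.
  x = 0: f ≡ 0 at y ∈ ∅; g ≡ 0 at y ∈ {3}; common: ∅.
  x = 1: f ≡ 0 at y ∈ {2}; g ≡ 0 at y ∈ {2}; common: {2}.
  x = 2: f ≡ 0 at y ∈ {0, 4}; g ≡ 0 at y ∈ {1}; common: ∅.
  x = 3: f ≡ 0 at y ∈ {0, 4}; g ≡ 0 at y ∈ {0}; common: {0}.
  x = 4: f ≡ 0 at y ∈ {2}; g ≡ 0 at y ∈ {4}; common: ∅.
Collecting: common zeros = {(1, 2), (3, 0)}, so the count is 2.
Comparison with the Bézout bound: 2 ≤ 2 = deg(f)·deg(g), as expected for curves with no common component (the bound is attained).


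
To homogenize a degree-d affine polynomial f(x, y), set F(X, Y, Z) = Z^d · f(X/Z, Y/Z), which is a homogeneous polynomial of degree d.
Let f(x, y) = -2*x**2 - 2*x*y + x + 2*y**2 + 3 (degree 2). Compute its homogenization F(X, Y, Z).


F(X, Y, Z) = -2*X**2 - 2*X*Y + X*Z + 2*Y**2 + 3*Z**2

deg(f) = 2.
Substitute x = X/Z, y = Y/Z into f, then multiply by Z^2.
  monomial -2·x^2·y^0 ↦ -2·X^2·Y^0·Z^0.
  monomial -2·x^1·y^1 ↦ -2·X^1·Y^1·Z^0.
  monomial 1·x^1·y^0 ↦ 1·X^1·Y^0·Z^1.
  monomial 2·x^0·y^2 ↦ 2·X^0·Y^2·Z^0.
  monomial 3·x^0·y^0 ↦ 3·X^0·Y^0·Z^2.
Collecting: F(X, Y, Z) = -2*X**2 - 2*X*Y + X*Z + 2*Y**2 + 3*Z**2.


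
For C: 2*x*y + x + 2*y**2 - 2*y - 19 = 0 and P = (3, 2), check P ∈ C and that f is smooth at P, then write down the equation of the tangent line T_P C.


Tangent line at P: 5*x + 12*y - 39 = 0.

Step 1: f(3, 2) = 0, so P lies on C.
Step 2: partial derivatives
  f_x(x, y) = 2*y + 1, f_y(x, y) = 2*x + 4*y - 2.
  f_x(P) = 5, f_y(P) = 12 (gradient nonzero, so P is smooth).
Step 3: tangent line at P: 5·(x − 3) + 12·(y − 2) = 0.
Expanding: 5*x + 12*y - 39 = 0.


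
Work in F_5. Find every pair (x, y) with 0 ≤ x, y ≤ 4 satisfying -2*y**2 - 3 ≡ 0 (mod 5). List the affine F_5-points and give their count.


Affine F_5-points: {(0, 1), (0, 4), (1, 1), (1, 4), (2, 1), (2, 4), (3, 1), (3, 4), (4, 1), (4, 4)}; count = 10.

For each of the 25 pairs (x, y) ∈ F_5², evaluate f(x, y) mod 5. Record the zeros.
  x = 0: [0↦2, 1↦0, 2↦4, 3↦4, 4↦0]  zeros at y ∈ {1, 4}
  x = 1: [0↦2, 1↦0, 2↦4, 3↦4, 4↦0]  zeros at y ∈ {1, 4}
  x = 2: [0↦2, 1↦0, 2↦4, 3↦4, 4↦0]  zeros at y ∈ {1, 4}
  x = 3: [0↦2, 1↦0, 2↦4, 3↦4, 4↦0]  zeros at y ∈ {1, 4}
  x = 4: [0↦2, 1↦0, 2↦4, 3↦4, 4↦0]  zeros at y ∈ {1, 4}
Collecting zeros: affine points = {(0, 1), (0, 4), (1, 1), (1, 4), (2, 1), (2, 4), (3, 1), (3, 4), (4, 1), (4, 4)}.
Total count |C(F_5)_aff| = 10.


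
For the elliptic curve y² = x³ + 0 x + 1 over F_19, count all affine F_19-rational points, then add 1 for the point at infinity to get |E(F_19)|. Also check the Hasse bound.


Affine points = {(0, 1), (0, 18), (2, 3), (2, 16), (3, 3), (3, 16), (8, 0), (12, 0), (14, 3), (14, 16), (18, 0)}; affine count = 11; |E(F_19)| = 12.

Discriminant check: Δ ∝ 4a³ + 27b² = 4·0³ + 27·1² = 4·0 + 27·1 ≡ 8 (mod 19). Nonzero ⇒ E is nonsingular.
For each x ∈ F_19, compute rhs = x³ + 0·x + 1 mod 19, then count y ∈ F_19 with y² ≡ rhs.
  x = 0: rhs = 1, matching y values: 1, 18 (2 points).
  x = 1: rhs = 2, matching y values: none (0 points).
  x = 2: rhs = 9, matching y values: 3, 16 (2 points).
  x = 3: rhs = 9, matching y values: 3, 16 (2 points).
  x = 4: rhs = 8, matching y values: none (0 points).
  x = 5: rhs = 12, matching y values: none (0 points).
  x = 6: rhs = 8, matching y values: none (0 points).
  x = 7: rhs = 2, matching y values: none (0 points).
  x = 8: rhs = 0, matching y values: 0 (1 points).
  x = 9: rhs = 8, matching y values: none (0 points).
  x = 10: rhs = 13, matching y values: none (0 points).
  x = 11: rhs = 2, matching y values: none (0 points).
  x = 12: rhs = 0, matching y values: 0 (1 points).
  x = 13: rhs = 13, matching y values: none (0 points).
  x = 14: rhs = 9, matching y values: 3, 16 (2 points).
  x = 15: rhs = 13, matching y values: none (0 points).
  x = 16: rhs = 12, matching y values: none (0 points).
  x = 17: rhs = 12, matching y values: none (0 points).
  x = 18: rhs = 0, matching y values: 0 (1 points).
Total affine count: 11.
Full point count |E(F_19)| = 11 + 1 = 12.
Hasse bound: |12 − (19+1)| = |-8| = 8 ≤ 2√19 ≈ 8.7178 ✓.


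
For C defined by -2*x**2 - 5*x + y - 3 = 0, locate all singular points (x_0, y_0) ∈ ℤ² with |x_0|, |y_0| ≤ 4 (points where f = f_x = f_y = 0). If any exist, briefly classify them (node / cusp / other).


No singular points in the scanned grid; C is smooth there.

Compute partial derivatives:
  f_x = -4*x - 5.
  f_y = 1.
f_y = 1 is a nonzero constant, so f_y never vanishes: no point (x, y) can satisfy f = f_x = f_y = 0. In particular no (x, y) ∈ {−4, ..., 4}² is singular; the curve is smooth.


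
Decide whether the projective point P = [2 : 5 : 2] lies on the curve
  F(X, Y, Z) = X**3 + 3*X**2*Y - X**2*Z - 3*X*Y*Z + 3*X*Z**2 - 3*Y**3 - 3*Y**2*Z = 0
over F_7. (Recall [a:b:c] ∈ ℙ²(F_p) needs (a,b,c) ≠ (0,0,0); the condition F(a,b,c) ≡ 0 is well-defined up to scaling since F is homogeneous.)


F(2,5,2) ≡ 3 (mod 7); P is NOT on the curve.

Evaluate F(2, 5, 2) term-by-term (mod 7).
  X**3 ↦ 1·8·1·1 = 8
  3*X**2*Y ↦ 3·4·5·1 = 60
  -X**2*Z ↦ -1·4·1·2 = -8
  -3*X*Y*Z ↦ -3·2·5·2 = -60
  3*X*Z**2 ↦ 3·2·1·4 = 24
  -3*Y**3 ↦ -3·1·125·1 = -375
  -3*Y**2*Z ↦ -3·1·25·2 = -150
Sum: F(2, 5, 2) = (8) + (60) + (-8) + (-60) + (24) + (-375) + (-150) = -501.
Reducing mod 7: -501 ≡ 3 (mod 7).
Since F(a, b, c) ≡ 3 ≠ 0 (mod 7), P does NOT lie on the curve.


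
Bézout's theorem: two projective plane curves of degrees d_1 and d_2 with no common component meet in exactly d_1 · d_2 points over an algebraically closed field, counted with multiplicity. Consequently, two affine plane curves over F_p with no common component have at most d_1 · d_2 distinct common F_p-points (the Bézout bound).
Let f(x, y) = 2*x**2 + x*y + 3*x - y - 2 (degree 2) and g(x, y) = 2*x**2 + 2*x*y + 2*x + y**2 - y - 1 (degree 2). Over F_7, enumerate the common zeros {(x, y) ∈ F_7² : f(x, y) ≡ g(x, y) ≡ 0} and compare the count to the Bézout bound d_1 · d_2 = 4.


Common zeros: {(2, 2)}; count = 1; Bézout bound = 4.

deg(f) = 2, deg(g) = 2, so Bézout bound = 4.
Scan x ∈ F_7. For each x, list the y ∈ F_7 with f(x, y) ≡ 0 and those with g(x, y) ≡ 0 (mod 7); the common zeros in that column are the intersection.
  x = 0: f ≡ 0 at y ∈ {5}; g ≡ 0 at y ∈ ∅; common: ∅.
  x = 1: f ≡ 0 at y ∈ ∅; g ≡ 0 at y ∈ ∅; common: ∅.
  x = 2: f ≡ 0 at y ∈ {2}; g ≡ 0 at y ∈ {2}; common: {2}.
  x = 3: f ≡ 0 at y ∈ {5}; g ≡ 0 at y ∈ ∅; common: ∅.
  x = 4: f ≡ 0 at y ∈ {0}; g ≡ 0 at y ∈ ∅; common: ∅.
  x = 5: f ≡ 0 at y ∈ {0}; g ≡ 0 at y ∈ ∅; common: ∅.
  x = 6: f ≡ 0 at y ∈ {2}; g ≡ 0 at y ∈ ∅; common: ∅.
Collecting: common zeros = {(2, 2)}, so the count is 1.
Comparison with the Bézout bound: 1 ≤ 4 = deg(f)·deg(g), as expected for curves with no common component (the affine F_7-count falls short of the bound because intersections may lie at infinity, over extension fields, or carry multiplicity).


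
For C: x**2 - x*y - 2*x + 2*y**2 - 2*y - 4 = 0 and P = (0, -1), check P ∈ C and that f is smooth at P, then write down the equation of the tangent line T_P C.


Tangent line at P: -x - 6*y - 6 = 0.

Step 1: f(0, -1) = 0, so P lies on C.
Step 2: partial derivatives
  f_x(x, y) = 2*x - y - 2, f_y(x, y) = -x + 4*y - 2.
  f_x(P) = -1, f_y(P) = -6 (gradient nonzero, so P is smooth).
Step 3: tangent line at P: -1·(x − 0) + -6·(y − -1) = 0.
Expanding: -x - 6*y - 6 = 0.


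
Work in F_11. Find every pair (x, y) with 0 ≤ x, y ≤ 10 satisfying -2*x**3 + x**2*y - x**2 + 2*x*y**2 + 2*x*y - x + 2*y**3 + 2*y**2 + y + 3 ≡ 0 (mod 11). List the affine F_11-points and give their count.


Affine F_11-points: {(0, 5), (5, 4), (5, 6), (6, 4), (6, 5), (6, 6), (7, 4), (7, 5), (8, 6), (8, 9), (10, 9)}; count = 11.

For each of the 121 pairs (x, y) ∈ F_11², evaluate f(x, y) mod 11. Record the zeros.
  x = 0: [0↦3, 1↦8, 2↦7, 3↦1, 4↦2, 5↦0, 6↦7, 7↦2, 8↦8, 9↦4, 10↦2]  zeros at y ∈ {5}
  x = 1: [0↦10, 1↦9, 2↦6, 3↦2, 4↦9, 5↦6, 6↦5, 7↦7, 8↦2, 9↦2, 10↦8]  zeros at y ∈ ∅
  x = 2: [0↦3, 1↦9, 2↦6, 3↦6, 4↦10, 5↦8, 6↦1, 7↦1, 8↦9, 9↦4, 10↦9]  zeros at y ∈ ∅
  x = 3: [0↦3, 1↦7, 2↦6, 3↦1, 4↦4, 5↦5, 6↦5, 7↦5, 8↦6, 9↦9, 10↦4]  zeros at y ∈ ∅
  x = 4: [0↦9, 1↦2, 2↦5, 3↦8, 4↦1, 5↦7, 6↦5, 7↦7, 8↦3, 9↦5, 10↦3]  zeros at y ∈ ∅
  x = 5: [0↦9, 1↦4, 2↦2, 3↦4, 4↦0, 5↦2, 6↦0, 7↦6, 8↦10, 9↦2, 10↦5]  zeros at y ∈ {4, 6}
  x = 6: [0↦2, 1↦1, 2↦7, 3↦10, 4↦0, 5↦0, 6↦0, 7↦1, 8↦4, 9↦10, 10↦9]  zeros at y ∈ {4, 5, 6}
  x = 7: [0↦9, 1↦3, 2↦8, 3↦3, 4↦0, 5↦0, 6↦4, 7↦2, 8↦6, 9↦6, 10↦3]  zeros at y ∈ {4, 5}
  x = 8: [0↦7, 1↦9, 2↦4, 3↦4, 4↦10, 5↦1, 6↦0, 7↦8, 8↦4, 9↦0, 10↦8]  zeros at y ∈ {6, 9}
  x = 9: [0↦6, 1↦7, 2↦5, 3↦1, 4↦7, 5↦2, 6↦9, 7↦7, 8↦8, 9↦2, 10↦1]  zeros at y ∈ ∅
  x = 10: [0↦5, 1↦7, 2↦10, 3↦4, 4↦1, 5↦2, 6↦8, 7↦9, 8↦6, 9↦0, 10↦3]  zeros at y ∈ {9}
Collecting zeros: affine points = {(0, 5), (5, 4), (5, 6), (6, 4), (6, 5), (6, 6), (7, 4), (7, 5), (8, 6), (8, 9), (10, 9)}.
Total count |C(F_11)_aff| = 11.


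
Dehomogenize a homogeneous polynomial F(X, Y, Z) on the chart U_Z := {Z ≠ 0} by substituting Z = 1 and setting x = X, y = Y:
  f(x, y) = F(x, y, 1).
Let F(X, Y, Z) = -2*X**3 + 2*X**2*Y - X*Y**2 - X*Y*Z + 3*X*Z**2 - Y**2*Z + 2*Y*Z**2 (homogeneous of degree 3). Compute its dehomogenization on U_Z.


f(x, y) = -2*x**3 + 2*x**2*y - x*y**2 - x*y + 3*x - y**2 + 2*y

On U_Z we set Z = 1. Each monomial c·X^i·Y^j·Z^k in F becomes c·x^i·y^j·1^k = c·x^i·y^j.
Substituting Z = 1: F(X, Y, 1) = -2*x**3 + 2*x**2*y - x*y**2 - x*y + 3*x - y**2 + 2*y.
Note: deg(f) ≤ deg(F) = 3; strict inequality happens when F is divisible by Z (lost terms).


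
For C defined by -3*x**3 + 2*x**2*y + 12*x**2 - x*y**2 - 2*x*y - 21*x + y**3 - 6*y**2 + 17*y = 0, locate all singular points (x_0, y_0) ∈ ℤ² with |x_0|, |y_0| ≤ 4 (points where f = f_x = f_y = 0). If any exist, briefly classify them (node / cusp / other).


Singular points: {(2, 3)}; classification: cusp.

Compute partial derivatives:
  f_x = -9*x**2 + 4*x*y + 24*x - y**2 - 2*y - 21.
  f_y = 2*x**2 - 2*x*y - 2*x + 3*y**2 - 12*y + 17.
Scan x_0 ∈ {−4, ..., 4}. For each x_0, f_y(x_0, y) is a polynomial in y; find its integer roots y ∈ {−4, ..., 4}, then test f_x and f at those candidates.
  x = -4: f_y(-4, y) = 3*y**2 - 4*y + 57; no integer root y with |y| ≤ 4.
  x = -3: f_y(-3, y) = 3*y**2 - 6*y + 41; no integer root y with |y| ≤ 4.
  x = -2: f_y(-2, y) = 3*y**2 - 8*y + 29; no integer root y with |y| ≤ 4.
  x = -1: f_y(-1, y) = 3*y**2 - 10*y + 21; no integer root y with |y| ≤ 4.
  x = 0: f_y(0, y) = 3*y**2 - 12*y + 17; no integer root y with |y| ≤ 4.
  x = 1: f_y(1, y) = 3*y**2 - 14*y + 17; no integer root y with |y| ≤ 4.
  x = 2: f_y(2, y) = 3*y**2 - 16*y + 21; vanishes at y ∈ {3}. (2, 3): f_x = 0, f = 0 — SINGULAR.
  x = 3: f_y(3, y) = 3*y**2 - 18*y + 29; no integer root y with |y| ≤ 4.
  x = 4: f_y(4, y) = 3*y**2 - 20*y + 41; no integer root y with |y| ≤ 4.
Only singular point on the grid: (2, 3).
Classify: substitute x = 2 + u, y = 3 + v and expand: f = -3*u**3 + 2*u**2*v - u*v**2 + v**3 + v**2.
No constant or linear terms (consistent with a singular point). Quadratic part: v**2. Cubic part: -3*u**3 + 2*u**2*v - u*v**2 + v**3.
The quadratic part v**2 is a perfect square, so there is a single (double) tangent line v = 0, i.e. y = 3. Restricting the cubic part to that line (v = 0) leaves -3*u**3 ≠ 0, so f is not divisible by v and the branch is v² ≈ 3*u**3 to lowest order — this is a cusp.
Classification: cusp.


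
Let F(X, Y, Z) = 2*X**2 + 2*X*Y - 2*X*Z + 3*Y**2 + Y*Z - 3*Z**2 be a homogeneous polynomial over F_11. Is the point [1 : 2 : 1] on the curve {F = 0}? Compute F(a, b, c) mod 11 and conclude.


F(1,2,1) ≡ 4 (mod 11); P is NOT on the curve.

Evaluate F(1, 2, 1) term-by-term (mod 11).
  2*X**2 ↦ 2·1·1·1 = 2
  2*X*Y ↦ 2·1·2·1 = 4
  -2*X*Z ↦ -2·1·1·1 = -2
  3*Y**2 ↦ 3·1·4·1 = 12
  Y*Z ↦ 1·1·2·1 = 2
  -3*Z**2 ↦ -3·1·1·1 = -3
Sum: F(1, 2, 1) = (2) + (4) + (-2) + (12) + (2) + (-3) = 15.
Reducing mod 11: 15 ≡ 4 (mod 11).
Since F(a, b, c) ≡ 4 ≠ 0 (mod 11), P does NOT lie on the curve.


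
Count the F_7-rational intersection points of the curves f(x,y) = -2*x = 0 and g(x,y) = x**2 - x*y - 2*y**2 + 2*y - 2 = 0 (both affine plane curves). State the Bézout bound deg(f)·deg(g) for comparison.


Common zeros: {(0, 3), (0, 5)}; count = 2; Bézout bound = 2.

deg(f) = 1, deg(g) = 2, so Bézout bound = 2.
Scan x ∈ F_7. For each x, list the y ∈ F_7 with f(x, y) ≡ 0 and those with g(x, y) ≡ 0 (mod 7); the common zeros in that column are the intersection.
  x = 0: f ≡ 0 at y ∈ {0, 1, 2, 3, 4, 5, 6}; g ≡ 0 at y ∈ {3, 5}; common: {3, 5}.
  x = 1: f ≡ 0 at y ∈ ∅; g ≡ 0 at y ∈ {2}; common: ∅.
  x = 2: f ≡ 0 at y ∈ ∅; g ≡ 0 at y ∈ {1, 6}; common: ∅.
  x = 3: f ≡ 0 at y ∈ ∅; g ≡ 0 at y ∈ {0, 3}; common: ∅.
  x = 4: f ≡ 0 at y ∈ ∅; g ≡ 0 at y ∈ {0, 6}; common: ∅.
  x = 5: f ≡ 0 at y ∈ ∅; g ≡ 0 at y ∈ {4, 5}; common: ∅.
  x = 6: f ≡ 0 at y ∈ ∅; g ≡ 0 at y ∈ {1, 4}; common: ∅.
Collecting: common zeros = {(0, 3), (0, 5)}, so the count is 2.
Comparison with the Bézout bound: 2 ≤ 2 = deg(f)·deg(g), as expected for curves with no common component (the bound is attained).


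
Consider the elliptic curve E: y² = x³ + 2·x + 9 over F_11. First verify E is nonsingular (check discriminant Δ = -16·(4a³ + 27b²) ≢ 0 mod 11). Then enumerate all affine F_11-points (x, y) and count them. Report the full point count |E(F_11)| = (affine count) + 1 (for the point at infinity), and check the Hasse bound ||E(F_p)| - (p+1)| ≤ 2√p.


Affine points = {(0, 3), (0, 8), (1, 1), (1, 10), (3, 3), (3, 8), (4, 2), (4, 9), (5, 1), (5, 10), (7, 5), (7, 6), (8, 3), (8, 8)}; affine count = 14; |E(F_11)| = 15.

Discriminant check: Δ ∝ 4a³ + 27b² = 4·2³ + 27·9² = 4·8 + 27·81 ≡ 8 (mod 11). Nonzero ⇒ E is nonsingular.
For each x ∈ F_11, compute rhs = x³ + 2·x + 9 mod 11, then count y ∈ F_11 with y² ≡ rhs.
  x = 0: rhs = 9, matching y values: 3, 8 (2 points).
  x = 1: rhs = 1, matching y values: 1, 10 (2 points).
  x = 2: rhs = 10, matching y values: none (0 points).
  x = 3: rhs = 9, matching y values: 3, 8 (2 points).
  x = 4: rhs = 4, matching y values: 2, 9 (2 points).
  x = 5: rhs = 1, matching y values: 1, 10 (2 points).
  x = 6: rhs = 6, matching y values: none (0 points).
  x = 7: rhs = 3, matching y values: 5, 6 (2 points).
  x = 8: rhs = 9, matching y values: 3, 8 (2 points).
  x = 9: rhs = 8, matching y values: none (0 points).
  x = 10: rhs = 6, matching y values: none (0 points).
Total affine count: 14.
Full point count |E(F_11)| = 14 + 1 = 15.
Hasse bound: |15 − (11+1)| = |3| = 3 ≤ 2√11 ≈ 6.6332 ✓.


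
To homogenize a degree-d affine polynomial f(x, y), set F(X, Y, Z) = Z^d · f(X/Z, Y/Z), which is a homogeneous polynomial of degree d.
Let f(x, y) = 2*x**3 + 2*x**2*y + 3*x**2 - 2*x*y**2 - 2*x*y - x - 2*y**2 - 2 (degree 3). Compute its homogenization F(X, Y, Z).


F(X, Y, Z) = 2*X**3 + 2*X**2*Y + 3*X**2*Z - 2*X*Y**2 - 2*X*Y*Z - X*Z**2 - 2*Y**2*Z - 2*Z**3

deg(f) = 3.
Substitute x = X/Z, y = Y/Z into f, then multiply by Z^3.
  monomial 2·x^3·y^0 ↦ 2·X^3·Y^0·Z^0.
  monomial 2·x^2·y^1 ↦ 2·X^2·Y^1·Z^0.
  monomial 3·x^2·y^0 ↦ 3·X^2·Y^0·Z^1.
  monomial -2·x^1·y^2 ↦ -2·X^1·Y^2·Z^0.
  monomial -2·x^1·y^1 ↦ -2·X^1·Y^1·Z^1.
  monomial -1·x^1·y^0 ↦ -1·X^1·Y^0·Z^2.
  monomial -2·x^0·y^2 ↦ -2·X^0·Y^2·Z^1.
  monomial -2·x^0·y^0 ↦ -2·X^0·Y^0·Z^3.
Collecting: F(X, Y, Z) = 2*X**3 + 2*X**2*Y + 3*X**2*Z - 2*X*Y**2 - 2*X*Y*Z - X*Z**2 - 2*Y**2*Z - 2*Z**3.


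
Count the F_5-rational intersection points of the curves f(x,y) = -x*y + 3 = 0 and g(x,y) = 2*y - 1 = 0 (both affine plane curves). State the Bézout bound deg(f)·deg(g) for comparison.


Common zeros: {(1, 3)}; count = 1; Bézout bound = 2.

deg(f) = 2, deg(g) = 1, so Bézout bound = 2.
Scan x ∈ F_5. For each x, list the y ∈ F_5 with f(x, y) ≡ 0 and those with g(x, y) ≡ 0 (mod 5); the common zeros in that column are the intersection.
  x = 0: f ≡ 0 at y ∈ ∅; g ≡ 0 at y ∈ {3}; common: ∅.
  x = 1: f ≡ 0 at y ∈ {3}; g ≡ 0 at y ∈ {3}; common: {3}.
  x = 2: f ≡ 0 at y ∈ {4}; g ≡ 0 at y ∈ {3}; common: ∅.
  x = 3: f ≡ 0 at y ∈ {1}; g ≡ 0 at y ∈ {3}; common: ∅.
  x = 4: f ≡ 0 at y ∈ {2}; g ≡ 0 at y ∈ {3}; common: ∅.
Collecting: common zeros = {(1, 3)}, so the count is 1.
Comparison with the Bézout bound: 1 ≤ 2 = deg(f)·deg(g), as expected for curves with no common component (the affine F_5-count falls short of the bound because intersections may lie at infinity, over extension fields, or carry multiplicity).


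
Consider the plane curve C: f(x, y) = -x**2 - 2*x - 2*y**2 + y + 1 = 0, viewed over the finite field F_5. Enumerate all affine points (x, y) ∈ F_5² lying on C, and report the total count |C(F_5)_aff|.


Affine F_5-points: {(0, 1), (0, 2), (1, 4), (2, 4), (3, 1), (3, 2)}; count = 6.

For each of the 25 pairs (x, y) ∈ F_5², evaluate f(x, y) mod 5. Record the zeros.
  x = 0: [0↦1, 1↦0, 2↦0, 3↦1, 4↦3]  zeros at y ∈ {1, 2}
  x = 1: [0↦3, 1↦2, 2↦2, 3↦3, 4↦0]  zeros at y ∈ {4}
  x = 2: [0↦3, 1↦2, 2↦2, 3↦3, 4↦0]  zeros at y ∈ {4}
  x = 3: [0↦1, 1↦0, 2↦0, 3↦1, 4↦3]  zeros at y ∈ {1, 2}
  x = 4: [0↦2, 1↦1, 2↦1, 3↦2, 4↦4]  zeros at y ∈ ∅
Collecting zeros: affine points = {(0, 1), (0, 2), (1, 4), (2, 4), (3, 1), (3, 2)}.
Total count |C(F_5)_aff| = 6.


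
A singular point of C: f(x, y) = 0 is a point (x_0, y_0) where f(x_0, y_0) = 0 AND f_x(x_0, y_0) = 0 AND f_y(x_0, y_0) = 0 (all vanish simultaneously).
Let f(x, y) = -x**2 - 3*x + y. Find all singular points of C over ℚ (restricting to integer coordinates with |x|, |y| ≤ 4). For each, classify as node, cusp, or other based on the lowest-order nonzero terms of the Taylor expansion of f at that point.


No singular points in the scanned grid; C is smooth there.

Compute partial derivatives:
  f_x = -2*x - 3.
  f_y = 1.
f_y = 1 is a nonzero constant, so f_y never vanishes: no point (x, y) can satisfy f = f_x = f_y = 0. In particular no (x, y) ∈ {−4, ..., 4}² is singular; the curve is smooth.


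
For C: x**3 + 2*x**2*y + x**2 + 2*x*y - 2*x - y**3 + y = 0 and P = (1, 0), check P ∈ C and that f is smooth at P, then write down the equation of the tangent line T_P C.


Tangent line at P: 3*x + 5*y - 3 = 0.

Step 1: f(1, 0) = 0, so P lies on C.
Step 2: partial derivatives
  f_x(x, y) = 3*x**2 + 4*x*y + 2*x + 2*y - 2, f_y(x, y) = 2*x**2 + 2*x - 3*y**2 + 1.
  f_x(P) = 3, f_y(P) = 5 (gradient nonzero, so P is smooth).
Step 3: tangent line at P: 3·(x − 1) + 5·(y − 0) = 0.
Expanding: 3*x + 5*y - 3 = 0.


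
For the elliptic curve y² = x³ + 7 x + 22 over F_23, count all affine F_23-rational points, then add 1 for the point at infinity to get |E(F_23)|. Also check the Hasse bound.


Affine points = {(3, 1), (3, 22), (6, 2), (6, 21), (7, 0), (9, 3), (9, 20), (11, 2), (11, 21), (14, 9), (14, 14), (15, 11), (15, 12), (18, 0), (21, 0)}; affine count = 15; |E(F_23)| = 16.

Discriminant check: Δ ∝ 4a³ + 27b² = 4·7³ + 27·22² = 4·343 + 27·484 ≡ 19 (mod 23). Nonzero ⇒ E is nonsingular.
For each x ∈ F_23, compute rhs = x³ + 7·x + 22 mod 23, then count y ∈ F_23 with y² ≡ rhs.
  x = 0: rhs = 22, matching y values: none (0 points).
  x = 1: rhs = 7, matching y values: none (0 points).
  x = 2: rhs = 21, matching y values: none (0 points).
  x = 3: rhs = 1, matching y values: 1, 22 (2 points).
  x = 4: rhs = 22, matching y values: none (0 points).
  x = 5: rhs = 21, matching y values: none (0 points).
  x = 6: rhs = 4, matching y values: 2, 21 (2 points).
  x = 7: rhs = 0, matching y values: 0 (1 points).
  x = 8: rhs = 15, matching y values: none (0 points).
  x = 9: rhs = 9, matching y values: 3, 20 (2 points).
  x = 10: rhs = 11, matching y values: none (0 points).
  x = 11: rhs = 4, matching y values: 2, 21 (2 points).
  x = 12: rhs = 17, matching y values: none (0 points).
  x = 13: rhs = 10, matching y values: none (0 points).
  x = 14: rhs = 12, matching y values: 9, 14 (2 points).
  x = 15: rhs = 6, matching y values: 11, 12 (2 points).
  x = 16: rhs = 21, matching y values: none (0 points).
  x = 17: rhs = 17, matching y values: none (0 points).
  x = 18: rhs = 0, matching y values: 0 (1 points).
  x = 19: rhs = 22, matching y values: none (0 points).
  x = 20: rhs = 20, matching y values: none (0 points).
  x = 21: rhs = 0, matching y values: 0 (1 points).
  x = 22: rhs = 14, matching y values: none (0 points).
Total affine count: 15.
Full point count |E(F_23)| = 15 + 1 = 16.
Hasse bound: |16 − (23+1)| = |-8| = 8 ≤ 2√23 ≈ 9.5917 ✓.


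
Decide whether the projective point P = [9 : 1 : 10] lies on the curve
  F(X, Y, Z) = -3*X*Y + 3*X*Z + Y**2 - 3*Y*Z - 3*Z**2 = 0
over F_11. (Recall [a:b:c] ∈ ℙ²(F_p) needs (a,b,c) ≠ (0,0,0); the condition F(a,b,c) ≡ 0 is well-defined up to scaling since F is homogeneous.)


F(9,1,10) ≡ 2 (mod 11); P is NOT on the curve.

Evaluate F(9, 1, 10) term-by-term (mod 11).
  -3*X*Y ↦ -3·9·1·1 = -27
  3*X*Z ↦ 3·9·1·10 = 270
  Y**2 ↦ 1·1·1·1 = 1
  -3*Y*Z ↦ -3·1·1·10 = -30
  -3*Z**2 ↦ -3·1·1·100 = -300
Sum: F(9, 1, 10) = (-27) + (270) + (1) + (-30) + (-300) = -86.
Reducing mod 11: -86 ≡ 2 (mod 11).
Since F(a, b, c) ≡ 2 ≠ 0 (mod 11), P does NOT lie on the curve.
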